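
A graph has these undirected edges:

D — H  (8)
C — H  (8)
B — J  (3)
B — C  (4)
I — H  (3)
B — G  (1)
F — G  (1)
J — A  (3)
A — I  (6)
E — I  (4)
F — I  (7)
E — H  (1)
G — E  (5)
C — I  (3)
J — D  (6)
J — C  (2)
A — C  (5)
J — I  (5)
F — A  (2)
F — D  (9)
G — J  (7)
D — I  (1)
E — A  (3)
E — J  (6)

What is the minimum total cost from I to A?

Enumerating some paths:
I - E - A: 4+3 = 7
I - H - E - A: 3+1+3 = 7
I - A: 6 = 6
Cheapest is I - A at 6.

6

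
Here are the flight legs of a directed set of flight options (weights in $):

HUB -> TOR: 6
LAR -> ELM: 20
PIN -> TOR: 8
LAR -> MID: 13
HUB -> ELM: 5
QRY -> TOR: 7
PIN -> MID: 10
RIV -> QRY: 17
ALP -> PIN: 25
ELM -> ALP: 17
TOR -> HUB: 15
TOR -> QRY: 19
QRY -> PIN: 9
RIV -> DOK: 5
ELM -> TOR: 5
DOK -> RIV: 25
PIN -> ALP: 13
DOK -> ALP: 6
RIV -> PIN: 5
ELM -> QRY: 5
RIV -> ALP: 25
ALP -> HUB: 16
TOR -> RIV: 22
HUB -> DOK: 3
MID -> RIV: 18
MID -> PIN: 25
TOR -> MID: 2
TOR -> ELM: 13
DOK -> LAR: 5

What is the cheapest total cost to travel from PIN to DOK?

Running Dijkstra from PIN:
PIN: 0
TOR: 8  (via PIN)
MID: 10  (via PIN)
ALP: 13  (via PIN)
ELM: 21  (via TOR)
HUB: 23  (via TOR)
QRY: 26  (via ELM)
DOK: 26  (via HUB)
Shortest route: PIN → TOR → HUB → DOK = $26.

$26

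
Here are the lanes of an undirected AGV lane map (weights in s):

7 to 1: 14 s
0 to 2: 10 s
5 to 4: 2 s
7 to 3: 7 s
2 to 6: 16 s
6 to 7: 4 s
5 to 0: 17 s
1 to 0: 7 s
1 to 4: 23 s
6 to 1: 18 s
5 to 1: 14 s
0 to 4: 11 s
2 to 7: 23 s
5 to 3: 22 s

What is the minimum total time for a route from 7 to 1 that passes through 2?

Best 7 to 2: 7–6–2 costing 20
Shortest 2→1: 2–0–1 = 17
Total via 2: 20 + 17 = 37 s.

37 s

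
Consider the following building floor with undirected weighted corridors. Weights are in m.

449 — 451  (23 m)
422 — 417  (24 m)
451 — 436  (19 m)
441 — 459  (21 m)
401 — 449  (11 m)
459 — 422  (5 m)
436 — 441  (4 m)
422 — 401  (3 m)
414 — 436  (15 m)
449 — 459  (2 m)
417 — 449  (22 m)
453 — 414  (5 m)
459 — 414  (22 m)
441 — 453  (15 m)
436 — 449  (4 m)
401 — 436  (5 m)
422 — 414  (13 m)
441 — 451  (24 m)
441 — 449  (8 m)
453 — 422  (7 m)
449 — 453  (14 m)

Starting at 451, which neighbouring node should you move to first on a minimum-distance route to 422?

Enumerating some paths:
451 → 436 → 401 → 422: 19+5+3 = 27
451 → 436 → 449 → 459 → 422: 19+4+2+5 = 30
Cheapest is 451 → 436 → 401 → 422 at 27 m.
So from 451 the first move is to 436.

436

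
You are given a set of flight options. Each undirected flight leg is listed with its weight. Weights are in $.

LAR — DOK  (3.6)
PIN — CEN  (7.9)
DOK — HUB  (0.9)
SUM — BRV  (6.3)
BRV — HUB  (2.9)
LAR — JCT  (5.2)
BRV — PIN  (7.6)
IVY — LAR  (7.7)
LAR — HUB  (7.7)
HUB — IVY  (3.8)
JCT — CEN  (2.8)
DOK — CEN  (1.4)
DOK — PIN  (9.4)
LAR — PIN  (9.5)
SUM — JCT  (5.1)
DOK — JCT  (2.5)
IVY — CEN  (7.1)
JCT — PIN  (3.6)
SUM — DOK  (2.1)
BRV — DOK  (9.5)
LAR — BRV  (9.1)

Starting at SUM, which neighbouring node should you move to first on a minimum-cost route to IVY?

Enumerating some paths:
SUM - JCT - DOK - HUB - IVY: 5.1+2.5+0.9+3.8 = 12.3
SUM - DOK - CEN - IVY: 2.1+1.4+7.1 = 10.6
SUM - DOK - HUB - IVY: 2.1+0.9+3.8 = 6.8
The minimum is $6.8 via SUM - DOK - HUB - IVY.
So from SUM the first move is to DOK.

DOK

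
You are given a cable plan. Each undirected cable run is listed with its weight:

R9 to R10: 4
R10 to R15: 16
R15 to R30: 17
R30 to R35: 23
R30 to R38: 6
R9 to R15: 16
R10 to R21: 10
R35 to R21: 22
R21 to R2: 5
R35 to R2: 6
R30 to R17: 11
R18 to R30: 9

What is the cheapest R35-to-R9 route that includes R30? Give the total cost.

56

Shortest R35→R30: R35–R30 = 23
Shortest R30→R9: R30–R15–R9 = 33
Total via R30: 23 + 33 = 56.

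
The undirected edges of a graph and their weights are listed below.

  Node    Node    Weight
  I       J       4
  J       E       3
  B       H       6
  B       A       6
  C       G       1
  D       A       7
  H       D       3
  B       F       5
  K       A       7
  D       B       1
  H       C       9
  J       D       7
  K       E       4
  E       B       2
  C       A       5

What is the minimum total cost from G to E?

14

Candidate routes:
G - C - A - K - E: 1+5+7+4 = 17
G - C - A - B - E: 1+5+6+2 = 14
G - C - A - D - B - E: 1+5+7+1+2 = 16
G - C - H - D - B - E: 1+9+3+1+2 = 16
Cheapest is G - C - A - B - E at 14.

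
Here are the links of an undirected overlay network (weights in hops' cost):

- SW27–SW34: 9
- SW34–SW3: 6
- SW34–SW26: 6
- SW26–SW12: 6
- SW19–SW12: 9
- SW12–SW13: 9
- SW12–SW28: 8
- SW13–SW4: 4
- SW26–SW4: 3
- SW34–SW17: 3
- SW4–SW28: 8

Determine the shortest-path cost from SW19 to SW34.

Running Dijkstra from SW19:
SW19: 0
SW12: 9  (via SW19)
SW26: 15  (via SW12)
SW28: 17  (via SW12)
SW4: 18  (via SW26)
SW13: 18  (via SW12)
SW34: 21  (via SW26)
Shortest route: SW19 → SW12 → SW26 → SW34 = 21 hops' cost.

21 hops' cost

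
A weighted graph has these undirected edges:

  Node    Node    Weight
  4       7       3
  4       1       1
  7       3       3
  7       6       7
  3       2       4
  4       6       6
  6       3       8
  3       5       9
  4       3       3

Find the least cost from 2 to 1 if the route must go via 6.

19

Shortest 2→6: 2 → 3 → 6 = 12
Best 6 to 1: 6 → 4 → 1 costing 7
Total via 6: 12 + 7 = 19.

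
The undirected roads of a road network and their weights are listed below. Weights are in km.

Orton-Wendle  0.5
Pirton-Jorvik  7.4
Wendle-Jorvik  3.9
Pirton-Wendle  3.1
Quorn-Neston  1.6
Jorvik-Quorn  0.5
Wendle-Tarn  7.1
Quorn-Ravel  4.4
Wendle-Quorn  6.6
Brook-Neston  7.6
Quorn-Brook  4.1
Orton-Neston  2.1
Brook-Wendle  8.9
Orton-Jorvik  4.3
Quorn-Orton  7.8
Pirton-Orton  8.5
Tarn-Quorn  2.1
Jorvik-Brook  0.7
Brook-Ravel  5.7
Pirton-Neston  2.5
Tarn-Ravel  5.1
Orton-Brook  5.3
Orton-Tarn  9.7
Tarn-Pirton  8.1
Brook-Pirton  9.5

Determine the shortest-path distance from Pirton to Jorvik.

4.6 km

Enumerating some paths:
Pirton–Neston–Quorn–Jorvik: 2.5+1.6+0.5 = 4.6
Pirton–Wendle–Jorvik: 3.1+3.9 = 7
Pirton–Jorvik: 7.4 = 7.4
The minimum is 4.6 km via Pirton–Neston–Quorn–Jorvik.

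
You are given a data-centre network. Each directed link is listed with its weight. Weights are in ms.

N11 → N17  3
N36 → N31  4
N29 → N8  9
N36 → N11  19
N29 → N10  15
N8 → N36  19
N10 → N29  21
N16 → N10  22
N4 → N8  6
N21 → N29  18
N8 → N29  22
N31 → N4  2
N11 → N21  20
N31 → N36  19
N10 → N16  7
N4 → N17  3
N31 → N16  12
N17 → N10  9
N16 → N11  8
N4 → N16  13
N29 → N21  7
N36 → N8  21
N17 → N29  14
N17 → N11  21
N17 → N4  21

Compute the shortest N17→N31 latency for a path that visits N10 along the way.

62 ms

Best N17 to N10: N17–N10 costing 9
Shortest N10→N31: N10–N29–N8–N36–N31 = 53
Total via N10: 9 + 53 = 62 ms.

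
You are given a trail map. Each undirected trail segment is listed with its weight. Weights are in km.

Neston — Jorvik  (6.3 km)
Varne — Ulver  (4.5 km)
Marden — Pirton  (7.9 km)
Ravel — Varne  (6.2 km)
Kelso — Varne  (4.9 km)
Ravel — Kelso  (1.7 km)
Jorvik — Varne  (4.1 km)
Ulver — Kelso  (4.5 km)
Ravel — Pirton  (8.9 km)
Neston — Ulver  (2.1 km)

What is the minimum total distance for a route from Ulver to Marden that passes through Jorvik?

Shortest Ulver→Jorvik: Ulver → Neston → Jorvik = 8.4
Shortest Jorvik→Marden: Jorvik → Varne → Ravel → Pirton → Marden = 27.1
Total via Jorvik: 8.4 + 27.1 = 35.5 km.

35.5 km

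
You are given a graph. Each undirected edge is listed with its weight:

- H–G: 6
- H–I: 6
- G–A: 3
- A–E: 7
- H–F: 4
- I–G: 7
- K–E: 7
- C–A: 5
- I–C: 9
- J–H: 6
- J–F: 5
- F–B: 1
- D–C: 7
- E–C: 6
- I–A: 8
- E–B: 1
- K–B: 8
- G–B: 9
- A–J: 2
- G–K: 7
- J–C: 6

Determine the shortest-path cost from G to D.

15

Running Dijkstra from G:
G: 0
A: 3  (via G)
J: 5  (via A)
H: 6  (via G)
I: 7  (via G)
K: 7  (via G)
C: 8  (via A)
B: 9  (via G)
E: 10  (via A)
F: 10  (via J)
D: 15  (via C)
Shortest route: G–A–C–D = 15.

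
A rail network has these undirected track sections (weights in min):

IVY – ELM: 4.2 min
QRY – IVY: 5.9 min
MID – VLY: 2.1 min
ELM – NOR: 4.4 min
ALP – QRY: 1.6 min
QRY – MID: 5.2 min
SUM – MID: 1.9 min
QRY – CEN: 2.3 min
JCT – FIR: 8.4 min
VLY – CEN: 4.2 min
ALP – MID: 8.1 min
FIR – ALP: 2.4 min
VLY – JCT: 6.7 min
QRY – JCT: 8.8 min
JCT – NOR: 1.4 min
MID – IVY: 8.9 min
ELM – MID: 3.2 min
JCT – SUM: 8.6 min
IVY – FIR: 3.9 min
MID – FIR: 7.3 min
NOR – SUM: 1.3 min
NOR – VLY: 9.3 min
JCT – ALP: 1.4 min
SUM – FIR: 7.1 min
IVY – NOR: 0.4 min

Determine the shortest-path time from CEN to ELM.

Enumerating some paths:
CEN - QRY - ALP - JCT - NOR - ELM: 2.3+1.6+1.4+1.4+4.4 = 11.1
CEN - VLY - MID - ELM: 4.2+2.1+3.2 = 9.5
CEN - QRY - MID - ELM: 2.3+5.2+3.2 = 10.7
Cheapest is CEN - VLY - MID - ELM at 9.5 min.

9.5 min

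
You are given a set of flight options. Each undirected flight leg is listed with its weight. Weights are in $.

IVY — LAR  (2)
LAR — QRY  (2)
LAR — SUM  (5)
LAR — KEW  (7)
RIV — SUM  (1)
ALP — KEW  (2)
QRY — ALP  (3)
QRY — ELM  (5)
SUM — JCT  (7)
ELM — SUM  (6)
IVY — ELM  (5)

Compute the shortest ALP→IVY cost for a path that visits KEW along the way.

$11

Best ALP to KEW: ALP → KEW costing 2
Best KEW to IVY: KEW → LAR → IVY costing 9
Total via KEW: 2 + 9 = $11.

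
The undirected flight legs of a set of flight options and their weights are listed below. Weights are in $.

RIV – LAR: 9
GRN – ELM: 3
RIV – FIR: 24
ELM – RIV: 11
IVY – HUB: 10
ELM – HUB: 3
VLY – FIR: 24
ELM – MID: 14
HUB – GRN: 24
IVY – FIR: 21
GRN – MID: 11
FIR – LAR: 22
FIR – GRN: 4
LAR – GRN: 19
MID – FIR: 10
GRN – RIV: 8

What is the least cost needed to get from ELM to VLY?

$31

Compare a few routes:
ELM–RIV–GRN–FIR–VLY: 11+8+4+24 = 47
ELM–MID–FIR–VLY: 14+10+24 = 48
ELM–GRN–MID–FIR–VLY: 3+11+10+24 = 48
ELM–GRN–FIR–VLY: 3+4+24 = 31
The minimum is $31 via ELM–GRN–FIR–VLY.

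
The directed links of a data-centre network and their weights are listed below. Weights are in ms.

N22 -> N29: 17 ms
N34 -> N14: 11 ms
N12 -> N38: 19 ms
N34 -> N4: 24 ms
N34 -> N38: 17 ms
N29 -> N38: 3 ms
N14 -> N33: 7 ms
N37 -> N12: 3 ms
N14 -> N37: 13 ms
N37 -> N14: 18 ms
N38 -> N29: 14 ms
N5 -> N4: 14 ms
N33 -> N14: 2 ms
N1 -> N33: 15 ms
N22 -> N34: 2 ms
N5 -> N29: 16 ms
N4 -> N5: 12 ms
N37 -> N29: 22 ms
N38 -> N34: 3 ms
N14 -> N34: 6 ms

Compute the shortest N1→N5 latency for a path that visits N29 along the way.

94 ms

Best N1 to N29: N1–N33–N14–N37–N29 costing 52
Shortest N29→N5: N29–N38–N34–N4–N5 = 42
Total via N29: 52 + 42 = 94 ms.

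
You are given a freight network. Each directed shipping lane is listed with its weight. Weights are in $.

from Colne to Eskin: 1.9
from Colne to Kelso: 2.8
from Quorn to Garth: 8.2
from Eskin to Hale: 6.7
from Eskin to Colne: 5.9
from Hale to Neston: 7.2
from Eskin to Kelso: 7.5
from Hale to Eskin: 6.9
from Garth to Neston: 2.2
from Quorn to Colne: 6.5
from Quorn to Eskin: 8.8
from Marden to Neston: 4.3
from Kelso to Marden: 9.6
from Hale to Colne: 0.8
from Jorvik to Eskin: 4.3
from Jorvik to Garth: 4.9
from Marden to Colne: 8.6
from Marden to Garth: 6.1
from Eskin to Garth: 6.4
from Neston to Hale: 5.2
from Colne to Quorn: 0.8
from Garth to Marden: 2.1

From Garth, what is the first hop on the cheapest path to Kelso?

Neston

Enumerating some paths:
Garth - Neston - Hale - Colne - Kelso: 2.2+5.2+0.8+2.8 = 11
Garth - Marden - Colne - Kelso: 2.1+8.6+2.8 = 13.5
Cheapest is Garth - Neston - Hale - Colne - Kelso at $11.
So from Garth the first move is to Neston.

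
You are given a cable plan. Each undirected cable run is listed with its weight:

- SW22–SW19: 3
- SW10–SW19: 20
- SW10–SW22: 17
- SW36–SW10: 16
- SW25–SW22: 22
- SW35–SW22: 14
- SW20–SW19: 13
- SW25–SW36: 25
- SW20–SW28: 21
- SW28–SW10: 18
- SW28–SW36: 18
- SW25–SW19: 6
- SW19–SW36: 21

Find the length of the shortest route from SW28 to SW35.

49

Settle nodes by increasing distance from SW28:
SW28: 0
SW36: 18  (via SW28)
SW10: 18  (via SW28)
SW20: 21  (via SW28)
SW19: 34  (via SW20)
SW22: 35  (via SW10)
SW25: 40  (via SW19)
SW35: 49  (via SW22)
Shortest route: SW28–SW10–SW22–SW35 = 49.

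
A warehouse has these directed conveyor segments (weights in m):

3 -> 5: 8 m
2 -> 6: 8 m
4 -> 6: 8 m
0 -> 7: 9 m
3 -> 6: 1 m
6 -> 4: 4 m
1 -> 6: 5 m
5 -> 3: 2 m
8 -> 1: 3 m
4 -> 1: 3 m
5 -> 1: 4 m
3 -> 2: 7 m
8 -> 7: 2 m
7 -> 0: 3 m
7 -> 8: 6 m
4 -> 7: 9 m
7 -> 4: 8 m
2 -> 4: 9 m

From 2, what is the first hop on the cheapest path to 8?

4

Compare a few routes:
2 → 6 → 4 → 7 → 8: 8+4+9+6 = 27
2 → 4 → 7 → 8: 9+9+6 = 24
Cheapest is 2 → 4 → 7 → 8 at 24 m.
So from 2 the first move is to 4.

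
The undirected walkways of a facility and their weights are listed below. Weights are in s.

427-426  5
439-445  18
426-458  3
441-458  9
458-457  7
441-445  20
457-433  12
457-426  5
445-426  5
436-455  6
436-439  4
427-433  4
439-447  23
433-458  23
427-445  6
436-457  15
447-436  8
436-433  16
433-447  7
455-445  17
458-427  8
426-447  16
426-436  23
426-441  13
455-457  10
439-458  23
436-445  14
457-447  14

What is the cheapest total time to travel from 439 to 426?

23 s

Running Dijkstra from 439:
439: 0
436: 4  (via 439)
455: 10  (via 436)
447: 12  (via 436)
445: 18  (via 439)
433: 19  (via 447)
457: 19  (via 436)
427: 23  (via 433)
426: 23  (via 445)
Shortest route: 439–445–426 = 23 s.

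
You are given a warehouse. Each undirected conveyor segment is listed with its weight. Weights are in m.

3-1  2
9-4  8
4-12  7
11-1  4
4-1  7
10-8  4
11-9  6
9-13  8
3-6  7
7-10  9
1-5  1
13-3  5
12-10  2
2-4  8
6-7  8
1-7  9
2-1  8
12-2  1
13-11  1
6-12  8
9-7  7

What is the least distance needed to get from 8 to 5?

Compare a few routes:
8 - 10 - 12 - 2 - 1 - 5: 4+2+1+8+1 = 16
8 - 10 - 12 - 2 - 4 - 1 - 5: 4+2+1+8+7+1 = 23
8 - 10 - 12 - 4 - 1 - 5: 4+2+7+7+1 = 21
The minimum is 16 m via 8 - 10 - 12 - 2 - 1 - 5.

16 m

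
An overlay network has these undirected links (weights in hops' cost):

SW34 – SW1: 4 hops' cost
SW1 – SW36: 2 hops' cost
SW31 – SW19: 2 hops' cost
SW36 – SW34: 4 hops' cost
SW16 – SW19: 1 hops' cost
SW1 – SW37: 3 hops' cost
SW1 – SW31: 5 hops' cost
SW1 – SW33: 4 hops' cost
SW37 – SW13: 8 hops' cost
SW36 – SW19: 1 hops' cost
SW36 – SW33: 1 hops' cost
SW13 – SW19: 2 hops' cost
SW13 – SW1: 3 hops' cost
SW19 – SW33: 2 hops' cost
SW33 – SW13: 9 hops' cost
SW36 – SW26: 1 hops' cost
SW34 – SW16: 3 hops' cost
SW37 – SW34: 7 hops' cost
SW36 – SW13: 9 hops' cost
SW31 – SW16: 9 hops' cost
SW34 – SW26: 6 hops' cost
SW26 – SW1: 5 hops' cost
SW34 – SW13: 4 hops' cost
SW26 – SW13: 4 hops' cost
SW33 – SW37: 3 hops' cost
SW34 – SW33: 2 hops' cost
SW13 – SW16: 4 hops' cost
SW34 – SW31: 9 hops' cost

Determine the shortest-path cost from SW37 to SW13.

6 hops' cost

Compare a few routes:
SW37 - SW33 - SW19 - SW13: 3+2+2 = 7
SW37 - SW33 - SW36 - SW19 - SW13: 3+1+1+2 = 7
SW37 - SW1 - SW13: 3+3 = 6
SW37 - SW1 - SW36 - SW19 - SW13: 3+2+1+2 = 8
Cheapest is SW37 - SW1 - SW13 at 6 hops' cost.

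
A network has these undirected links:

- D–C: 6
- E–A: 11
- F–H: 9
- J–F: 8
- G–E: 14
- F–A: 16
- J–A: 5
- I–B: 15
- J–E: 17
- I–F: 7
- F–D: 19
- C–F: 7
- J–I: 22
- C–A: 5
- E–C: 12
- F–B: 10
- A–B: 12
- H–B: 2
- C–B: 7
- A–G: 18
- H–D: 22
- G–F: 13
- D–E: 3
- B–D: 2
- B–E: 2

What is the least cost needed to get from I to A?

19

Running Dijkstra from I:
I: 0
F: 7  (via I)
C: 14  (via F)
B: 15  (via I)
J: 15  (via F)
H: 16  (via F)
D: 17  (via B)
E: 17  (via B)
A: 19  (via C)
Shortest route: I–F–C–A = 19.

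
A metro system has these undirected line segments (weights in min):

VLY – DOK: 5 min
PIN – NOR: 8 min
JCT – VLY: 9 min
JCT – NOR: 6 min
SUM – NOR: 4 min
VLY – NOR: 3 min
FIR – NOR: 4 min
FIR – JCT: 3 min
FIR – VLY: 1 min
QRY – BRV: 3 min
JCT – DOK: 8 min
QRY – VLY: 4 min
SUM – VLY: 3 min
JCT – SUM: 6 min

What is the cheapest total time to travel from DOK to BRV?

12 min

Compare a few routes:
DOK - VLY - QRY - BRV: 5+4+3 = 12
DOK - JCT - FIR - VLY - QRY - BRV: 8+3+1+4+3 = 19
The minimum is 12 min via DOK - VLY - QRY - BRV.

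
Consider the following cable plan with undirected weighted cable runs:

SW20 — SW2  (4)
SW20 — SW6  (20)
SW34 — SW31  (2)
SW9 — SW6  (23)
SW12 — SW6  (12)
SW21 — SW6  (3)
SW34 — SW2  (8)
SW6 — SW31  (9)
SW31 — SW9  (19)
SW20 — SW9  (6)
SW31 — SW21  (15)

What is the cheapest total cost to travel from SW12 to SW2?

Candidate routes:
SW12–SW6–SW20–SW2: 12+20+4 = 36
SW12–SW6–SW21–SW31–SW34–SW2: 12+3+15+2+8 = 40
SW12–SW6–SW31–SW34–SW2: 12+9+2+8 = 31
Cheapest is SW12–SW6–SW31–SW34–SW2 at 31.

31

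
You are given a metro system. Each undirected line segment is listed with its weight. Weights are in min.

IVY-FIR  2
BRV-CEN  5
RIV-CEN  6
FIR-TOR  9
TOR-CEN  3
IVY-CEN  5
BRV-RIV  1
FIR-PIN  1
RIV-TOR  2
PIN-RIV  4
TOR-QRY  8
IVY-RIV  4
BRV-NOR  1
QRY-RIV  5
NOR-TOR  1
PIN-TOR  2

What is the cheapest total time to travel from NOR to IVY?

Running Dijkstra from NOR:
NOR: 0
BRV: 1  (via NOR)
TOR: 1  (via NOR)
RIV: 2  (via BRV)
PIN: 3  (via TOR)
FIR: 4  (via PIN)
CEN: 4  (via TOR)
IVY: 6  (via RIV)
Shortest route: NOR → BRV → RIV → IVY = 6 min.

6 min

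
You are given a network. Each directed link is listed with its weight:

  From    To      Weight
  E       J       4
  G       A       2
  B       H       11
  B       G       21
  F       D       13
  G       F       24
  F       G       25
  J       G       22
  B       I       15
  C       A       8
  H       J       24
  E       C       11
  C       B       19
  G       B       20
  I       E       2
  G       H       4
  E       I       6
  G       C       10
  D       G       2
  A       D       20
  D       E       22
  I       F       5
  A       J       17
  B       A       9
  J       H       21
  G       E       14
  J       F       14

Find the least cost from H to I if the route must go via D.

73

Best H to D: H–J–F–D costing 51
Best D to I: D–G–E–I costing 22
Total via D: 51 + 22 = 73.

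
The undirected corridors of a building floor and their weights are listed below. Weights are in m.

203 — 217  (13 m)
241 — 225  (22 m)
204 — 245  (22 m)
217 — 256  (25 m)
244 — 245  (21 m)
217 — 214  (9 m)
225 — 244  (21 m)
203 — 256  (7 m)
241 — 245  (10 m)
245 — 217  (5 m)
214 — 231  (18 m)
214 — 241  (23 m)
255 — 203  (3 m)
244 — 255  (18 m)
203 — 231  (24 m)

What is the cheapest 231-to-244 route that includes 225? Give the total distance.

Shortest 231→225: 231 → 214 → 241 → 225 = 63
Shortest 225→244: 225 → 244 = 21
Total via 225: 63 + 21 = 84 m.

84 m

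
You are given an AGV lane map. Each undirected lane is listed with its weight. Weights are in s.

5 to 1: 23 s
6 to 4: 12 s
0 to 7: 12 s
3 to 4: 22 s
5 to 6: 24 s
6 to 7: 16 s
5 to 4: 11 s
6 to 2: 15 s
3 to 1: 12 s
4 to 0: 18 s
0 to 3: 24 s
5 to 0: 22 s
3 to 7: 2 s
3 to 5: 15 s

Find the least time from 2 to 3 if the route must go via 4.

49 s

Shortest 2→4: 2–6–4 = 27
Shortest 4→3: 4–3 = 22
Total via 4: 27 + 22 = 49 s.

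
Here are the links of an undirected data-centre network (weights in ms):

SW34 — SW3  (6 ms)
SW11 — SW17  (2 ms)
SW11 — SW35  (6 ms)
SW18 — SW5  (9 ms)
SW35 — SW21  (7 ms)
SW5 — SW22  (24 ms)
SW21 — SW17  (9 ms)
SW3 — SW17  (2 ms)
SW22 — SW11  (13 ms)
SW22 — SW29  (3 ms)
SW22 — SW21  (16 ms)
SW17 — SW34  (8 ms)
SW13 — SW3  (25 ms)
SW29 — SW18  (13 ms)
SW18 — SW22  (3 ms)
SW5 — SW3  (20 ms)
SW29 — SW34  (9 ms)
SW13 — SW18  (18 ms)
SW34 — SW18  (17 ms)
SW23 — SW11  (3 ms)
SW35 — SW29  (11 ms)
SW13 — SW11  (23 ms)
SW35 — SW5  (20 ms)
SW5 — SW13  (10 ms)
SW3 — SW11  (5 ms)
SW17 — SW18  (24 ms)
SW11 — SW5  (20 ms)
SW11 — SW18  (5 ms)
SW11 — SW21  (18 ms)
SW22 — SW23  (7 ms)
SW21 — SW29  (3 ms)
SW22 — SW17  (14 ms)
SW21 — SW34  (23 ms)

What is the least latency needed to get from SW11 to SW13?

23 ms

Compare a few routes:
SW11 - SW13: 23 = 23
SW11 - SW18 - SW5 - SW13: 5+9+10 = 24
Cheapest is SW11 - SW13 at 23 ms.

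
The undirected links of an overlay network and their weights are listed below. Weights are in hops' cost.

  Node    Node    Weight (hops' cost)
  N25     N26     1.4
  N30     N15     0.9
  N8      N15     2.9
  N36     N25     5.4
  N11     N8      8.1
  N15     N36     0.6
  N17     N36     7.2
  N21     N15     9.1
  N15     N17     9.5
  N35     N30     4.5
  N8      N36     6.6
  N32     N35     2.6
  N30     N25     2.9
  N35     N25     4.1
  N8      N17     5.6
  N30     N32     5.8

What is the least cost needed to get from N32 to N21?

Enumerating some paths:
N32 - N30 - N15 - N21: 5.8+0.9+9.1 = 15.8
N32 - N35 - N30 - N15 - N21: 2.6+4.5+0.9+9.1 = 17.1
The minimum is 15.8 hops' cost via N32 - N30 - N15 - N21.

15.8 hops' cost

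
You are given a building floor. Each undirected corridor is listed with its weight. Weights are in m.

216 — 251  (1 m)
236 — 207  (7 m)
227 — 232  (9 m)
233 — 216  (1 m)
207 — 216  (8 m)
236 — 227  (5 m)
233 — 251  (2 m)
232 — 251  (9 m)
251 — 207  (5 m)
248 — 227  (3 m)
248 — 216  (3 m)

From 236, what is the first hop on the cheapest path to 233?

227

Compare a few routes:
236–207–251–233: 7+5+2 = 14
236–227–248–216–233: 5+3+3+1 = 12
Cheapest is 236–227–248–216–233 at 12 m.
So from 236 the first move is to 227.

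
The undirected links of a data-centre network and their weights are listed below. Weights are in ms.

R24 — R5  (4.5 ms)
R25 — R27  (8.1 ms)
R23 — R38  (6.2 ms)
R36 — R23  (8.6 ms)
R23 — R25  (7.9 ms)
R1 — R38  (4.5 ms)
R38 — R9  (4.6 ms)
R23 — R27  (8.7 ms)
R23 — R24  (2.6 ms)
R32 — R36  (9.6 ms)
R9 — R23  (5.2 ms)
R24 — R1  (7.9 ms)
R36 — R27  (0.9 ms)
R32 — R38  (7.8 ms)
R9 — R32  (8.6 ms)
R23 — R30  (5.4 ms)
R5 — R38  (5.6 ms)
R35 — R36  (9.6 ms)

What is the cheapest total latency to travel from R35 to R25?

18.6 ms

Compare a few routes:
R35 - R36 - R27 - R25: 9.6+0.9+8.1 = 18.6
R35 - R36 - R27 - R23 - R25: 9.6+0.9+8.7+7.9 = 27.1
R35 - R36 - R23 - R25: 9.6+8.6+7.9 = 26.1
The minimum is 18.6 ms via R35 - R36 - R27 - R25.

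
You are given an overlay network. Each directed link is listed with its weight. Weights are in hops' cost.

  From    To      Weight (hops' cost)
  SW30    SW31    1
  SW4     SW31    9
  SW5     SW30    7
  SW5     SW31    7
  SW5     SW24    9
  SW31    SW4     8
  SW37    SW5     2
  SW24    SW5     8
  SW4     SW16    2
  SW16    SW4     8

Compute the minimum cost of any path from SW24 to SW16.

Settle nodes by increasing distance from SW24:
SW24: 0
SW5: 8  (via SW24)
SW31: 15  (via SW5)
SW30: 15  (via SW5)
SW4: 23  (via SW31)
SW16: 25  (via SW4)
Shortest route: SW24 → SW5 → SW31 → SW4 → SW16 = 25 hops' cost.

25 hops' cost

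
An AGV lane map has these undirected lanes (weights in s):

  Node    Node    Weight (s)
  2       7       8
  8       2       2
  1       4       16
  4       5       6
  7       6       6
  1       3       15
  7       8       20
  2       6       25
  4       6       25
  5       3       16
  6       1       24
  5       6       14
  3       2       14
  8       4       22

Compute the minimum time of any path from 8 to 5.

Candidate routes:
8 → 2 → 7 → 6 → 5: 2+8+6+14 = 30
8 → 4 → 5: 22+6 = 28
The minimum is 28 s via 8 → 4 → 5.

28 s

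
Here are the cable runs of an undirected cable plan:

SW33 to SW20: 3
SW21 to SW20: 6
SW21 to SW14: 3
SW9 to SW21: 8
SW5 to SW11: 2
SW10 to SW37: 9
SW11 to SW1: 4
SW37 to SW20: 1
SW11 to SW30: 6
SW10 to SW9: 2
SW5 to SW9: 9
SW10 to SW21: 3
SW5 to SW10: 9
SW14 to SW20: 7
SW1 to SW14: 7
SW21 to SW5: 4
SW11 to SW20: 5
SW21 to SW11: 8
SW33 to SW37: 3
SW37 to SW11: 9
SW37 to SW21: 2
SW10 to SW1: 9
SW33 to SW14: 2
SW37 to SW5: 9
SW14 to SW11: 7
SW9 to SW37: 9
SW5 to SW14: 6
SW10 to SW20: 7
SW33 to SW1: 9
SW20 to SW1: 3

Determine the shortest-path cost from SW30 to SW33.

14

Settle nodes by increasing distance from SW30:
SW30: 0
SW11: 6  (via SW30)
SW5: 8  (via SW11)
SW1: 10  (via SW11)
SW20: 11  (via SW11)
SW21: 12  (via SW5)
SW37: 12  (via SW20)
SW14: 13  (via SW11)
SW33: 14  (via SW20)
Shortest route: SW30 → SW11 → SW20 → SW33 = 14.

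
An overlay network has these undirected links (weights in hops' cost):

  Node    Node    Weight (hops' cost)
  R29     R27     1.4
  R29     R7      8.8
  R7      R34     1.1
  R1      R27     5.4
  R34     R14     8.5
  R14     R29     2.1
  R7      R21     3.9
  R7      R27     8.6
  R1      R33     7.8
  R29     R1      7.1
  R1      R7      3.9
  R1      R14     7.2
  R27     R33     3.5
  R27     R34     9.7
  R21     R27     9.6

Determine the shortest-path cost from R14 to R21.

13.1 hops' cost

Running Dijkstra from R14:
R14: 0
R29: 2.1  (via R14)
R27: 3.5  (via R29)
R33: 7  (via R27)
R1: 7.2  (via R14)
R34: 8.5  (via R14)
R7: 9.6  (via R34)
R21: 13.1  (via R27)
Shortest route: R14–R29–R27–R21 = 13.1 hops' cost.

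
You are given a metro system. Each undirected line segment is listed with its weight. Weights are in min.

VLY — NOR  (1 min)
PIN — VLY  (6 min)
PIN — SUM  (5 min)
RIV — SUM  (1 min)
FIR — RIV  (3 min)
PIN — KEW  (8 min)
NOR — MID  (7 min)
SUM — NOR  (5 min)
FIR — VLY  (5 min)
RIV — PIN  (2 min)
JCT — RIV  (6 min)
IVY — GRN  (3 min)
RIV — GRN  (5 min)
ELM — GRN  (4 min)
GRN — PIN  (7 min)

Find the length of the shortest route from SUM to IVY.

9 min

Settle nodes by increasing distance from SUM:
SUM: 0
RIV: 1  (via SUM)
PIN: 3  (via RIV)
FIR: 4  (via RIV)
NOR: 5  (via SUM)
VLY: 6  (via NOR)
GRN: 6  (via RIV)
JCT: 7  (via RIV)
IVY: 9  (via GRN)
Shortest route: SUM–RIV–GRN–IVY = 9 min.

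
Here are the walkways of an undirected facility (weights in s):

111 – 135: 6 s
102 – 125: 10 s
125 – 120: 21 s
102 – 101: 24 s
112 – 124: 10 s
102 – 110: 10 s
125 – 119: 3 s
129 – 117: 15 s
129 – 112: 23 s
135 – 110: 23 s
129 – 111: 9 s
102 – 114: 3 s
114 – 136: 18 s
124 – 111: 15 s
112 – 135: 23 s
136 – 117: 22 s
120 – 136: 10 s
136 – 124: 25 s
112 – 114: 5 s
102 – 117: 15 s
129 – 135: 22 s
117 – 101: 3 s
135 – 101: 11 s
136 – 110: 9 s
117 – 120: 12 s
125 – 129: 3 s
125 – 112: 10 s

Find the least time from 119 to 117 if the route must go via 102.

28 s

Shortest 119→102: 119–125–102 = 13
Shortest 102→117: 102–117 = 15
Total via 102: 13 + 15 = 28 s.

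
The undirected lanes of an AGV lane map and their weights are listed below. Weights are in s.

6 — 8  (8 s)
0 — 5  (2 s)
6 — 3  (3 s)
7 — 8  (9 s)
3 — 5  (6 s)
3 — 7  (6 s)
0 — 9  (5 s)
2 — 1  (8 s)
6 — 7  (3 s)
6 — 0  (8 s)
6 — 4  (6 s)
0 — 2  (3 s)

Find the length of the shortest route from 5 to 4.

Compare a few routes:
5 → 3 → 6 → 4: 6+3+6 = 15
5 → 3 → 7 → 8 → 6 → 4: 6+6+9+8+6 = 35
5 → 0 → 6 → 4: 2+8+6 = 16
5 → 3 → 7 → 6 → 4: 6+6+3+6 = 21
Cheapest is 5 → 3 → 6 → 4 at 15 s.

15 s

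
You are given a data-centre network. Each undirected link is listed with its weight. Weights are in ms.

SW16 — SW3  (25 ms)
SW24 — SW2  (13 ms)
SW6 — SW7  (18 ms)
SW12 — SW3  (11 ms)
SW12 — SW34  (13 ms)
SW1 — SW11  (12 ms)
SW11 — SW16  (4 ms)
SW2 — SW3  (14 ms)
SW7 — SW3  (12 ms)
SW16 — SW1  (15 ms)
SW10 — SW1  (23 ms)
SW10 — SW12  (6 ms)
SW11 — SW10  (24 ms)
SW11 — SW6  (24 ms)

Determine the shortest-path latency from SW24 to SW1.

67 ms

Settle nodes by increasing distance from SW24:
SW24: 0
SW2: 13  (via SW24)
SW3: 27  (via SW2)
SW12: 38  (via SW3)
SW7: 39  (via SW3)
SW10: 44  (via SW12)
SW34: 51  (via SW12)
SW16: 52  (via SW3)
SW11: 56  (via SW16)
SW6: 57  (via SW7)
SW1: 67  (via SW10)
Shortest route: SW24 → SW2 → SW3 → SW12 → SW10 → SW1 = 67 ms.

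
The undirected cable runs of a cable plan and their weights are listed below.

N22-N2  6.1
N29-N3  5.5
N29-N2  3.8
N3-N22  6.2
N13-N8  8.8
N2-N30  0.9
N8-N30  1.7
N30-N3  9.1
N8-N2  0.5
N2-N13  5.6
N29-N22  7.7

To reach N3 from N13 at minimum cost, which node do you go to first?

N2

Enumerating some paths:
N13 - N2 - N29 - N3: 5.6+3.8+5.5 = 14.9
N13 - N2 - N30 - N3: 5.6+0.9+9.1 = 15.6
Cheapest is N13 - N2 - N29 - N3 at 14.9.
So from N13 the first move is to N2.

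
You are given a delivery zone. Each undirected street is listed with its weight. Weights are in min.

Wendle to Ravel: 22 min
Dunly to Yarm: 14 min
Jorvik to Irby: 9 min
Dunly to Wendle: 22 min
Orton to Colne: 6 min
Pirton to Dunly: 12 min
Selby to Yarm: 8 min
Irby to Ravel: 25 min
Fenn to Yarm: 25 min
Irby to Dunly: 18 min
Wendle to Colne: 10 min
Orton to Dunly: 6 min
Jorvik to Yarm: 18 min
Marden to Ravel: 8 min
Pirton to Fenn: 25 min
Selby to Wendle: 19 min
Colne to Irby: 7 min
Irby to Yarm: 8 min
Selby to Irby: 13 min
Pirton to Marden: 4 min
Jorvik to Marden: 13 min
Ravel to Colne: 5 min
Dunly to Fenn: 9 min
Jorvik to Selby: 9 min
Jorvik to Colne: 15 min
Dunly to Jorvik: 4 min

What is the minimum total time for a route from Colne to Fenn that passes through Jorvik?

Shortest Colne→Jorvik: Colne–Jorvik = 15
Shortest Jorvik→Fenn: Jorvik–Dunly–Fenn = 13
Total via Jorvik: 15 + 13 = 28 min.

28 min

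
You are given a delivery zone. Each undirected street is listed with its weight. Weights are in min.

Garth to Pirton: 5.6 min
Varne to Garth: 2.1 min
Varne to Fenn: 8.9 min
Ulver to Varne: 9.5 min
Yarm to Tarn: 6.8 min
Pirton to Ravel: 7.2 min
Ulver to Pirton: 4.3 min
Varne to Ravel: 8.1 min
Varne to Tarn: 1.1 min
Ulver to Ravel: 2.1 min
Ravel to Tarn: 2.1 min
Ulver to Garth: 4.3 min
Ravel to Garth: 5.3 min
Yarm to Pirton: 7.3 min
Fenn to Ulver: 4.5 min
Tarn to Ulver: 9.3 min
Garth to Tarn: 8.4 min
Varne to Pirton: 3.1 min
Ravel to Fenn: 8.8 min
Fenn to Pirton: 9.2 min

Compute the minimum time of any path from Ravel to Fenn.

6.6 min

Settle nodes by increasing distance from Ravel:
Ravel: 0
Ulver: 2.1  (via Ravel)
Tarn: 2.1  (via Ravel)
Varne: 3.2  (via Tarn)
Garth: 5.3  (via Ravel)
Pirton: 6.3  (via Varne)
Fenn: 6.6  (via Ulver)
Shortest route: Ravel–Ulver–Fenn = 6.6 min.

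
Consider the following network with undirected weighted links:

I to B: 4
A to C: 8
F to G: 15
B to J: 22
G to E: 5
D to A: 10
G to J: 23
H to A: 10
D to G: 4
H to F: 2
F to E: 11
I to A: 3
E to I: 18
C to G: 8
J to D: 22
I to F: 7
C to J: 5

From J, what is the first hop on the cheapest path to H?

Enumerating some paths:
J - C - A - I - F - H: 5+8+3+7+2 = 25
J - C - A - H: 5+8+10 = 23
J - C - G - F - H: 5+8+15+2 = 30
J - C - G - E - F - H: 5+8+5+11+2 = 31
Cheapest is J - C - A - H at 23.
So from J the first move is to C.

C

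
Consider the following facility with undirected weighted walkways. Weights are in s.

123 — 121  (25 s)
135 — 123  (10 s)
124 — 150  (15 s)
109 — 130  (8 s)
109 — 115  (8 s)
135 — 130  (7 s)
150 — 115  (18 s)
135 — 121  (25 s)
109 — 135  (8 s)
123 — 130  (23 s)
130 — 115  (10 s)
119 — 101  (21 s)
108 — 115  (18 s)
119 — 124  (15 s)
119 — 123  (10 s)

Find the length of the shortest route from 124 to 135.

Running Dijkstra from 124:
124: 0
119: 15  (via 124)
150: 15  (via 124)
123: 25  (via 119)
115: 33  (via 150)
135: 35  (via 123)
Shortest route: 124–119–123–135 = 35 s.

35 s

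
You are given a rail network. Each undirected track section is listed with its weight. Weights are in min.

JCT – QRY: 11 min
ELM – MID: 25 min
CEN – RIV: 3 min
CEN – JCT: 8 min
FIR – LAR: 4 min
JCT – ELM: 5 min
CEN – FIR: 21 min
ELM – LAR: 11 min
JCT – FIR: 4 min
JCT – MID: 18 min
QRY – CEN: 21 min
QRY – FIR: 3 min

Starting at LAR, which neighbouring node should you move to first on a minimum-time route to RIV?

Compare a few routes:
LAR–FIR–JCT–CEN–RIV: 4+4+8+3 = 19
LAR–ELM–JCT–CEN–RIV: 11+5+8+3 = 27
The minimum is 19 min via LAR–FIR–JCT–CEN–RIV.
So from LAR the first move is to FIR.

FIR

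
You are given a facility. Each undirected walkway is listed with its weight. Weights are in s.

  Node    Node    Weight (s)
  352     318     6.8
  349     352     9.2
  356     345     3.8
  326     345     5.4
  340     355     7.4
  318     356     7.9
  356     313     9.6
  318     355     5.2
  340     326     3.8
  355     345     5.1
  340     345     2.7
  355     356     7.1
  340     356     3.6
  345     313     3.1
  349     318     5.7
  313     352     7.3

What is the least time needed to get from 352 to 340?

13.1 s

Running Dijkstra from 352:
352: 0
318: 6.8  (via 352)
313: 7.3  (via 352)
349: 9.2  (via 352)
345: 10.4  (via 313)
355: 12  (via 318)
340: 13.1  (via 345)
Shortest route: 352–313–345–340 = 13.1 s.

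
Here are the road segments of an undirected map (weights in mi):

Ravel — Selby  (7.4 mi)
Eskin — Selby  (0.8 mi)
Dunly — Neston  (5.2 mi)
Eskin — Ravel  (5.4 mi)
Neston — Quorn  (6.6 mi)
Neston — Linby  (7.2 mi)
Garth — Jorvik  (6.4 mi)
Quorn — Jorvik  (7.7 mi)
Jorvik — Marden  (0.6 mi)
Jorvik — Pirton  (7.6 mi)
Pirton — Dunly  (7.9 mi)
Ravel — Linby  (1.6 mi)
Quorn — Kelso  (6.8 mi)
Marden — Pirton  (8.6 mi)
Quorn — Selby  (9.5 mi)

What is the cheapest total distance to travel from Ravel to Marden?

23.7 mi

Shortest distances from Ravel:
Ravel: 0
Linby: 1.6  (via Ravel)
Eskin: 5.4  (via Ravel)
Selby: 6.2  (via Eskin)
Neston: 8.8  (via Linby)
Dunly: 14  (via Neston)
Quorn: 15.4  (via Neston)
Pirton: 21.9  (via Dunly)
Kelso: 22.2  (via Quorn)
Jorvik: 23.1  (via Quorn)
Marden: 23.7  (via Jorvik)
Shortest route: Ravel → Linby → Neston → Quorn → Jorvik → Marden = 23.7 mi.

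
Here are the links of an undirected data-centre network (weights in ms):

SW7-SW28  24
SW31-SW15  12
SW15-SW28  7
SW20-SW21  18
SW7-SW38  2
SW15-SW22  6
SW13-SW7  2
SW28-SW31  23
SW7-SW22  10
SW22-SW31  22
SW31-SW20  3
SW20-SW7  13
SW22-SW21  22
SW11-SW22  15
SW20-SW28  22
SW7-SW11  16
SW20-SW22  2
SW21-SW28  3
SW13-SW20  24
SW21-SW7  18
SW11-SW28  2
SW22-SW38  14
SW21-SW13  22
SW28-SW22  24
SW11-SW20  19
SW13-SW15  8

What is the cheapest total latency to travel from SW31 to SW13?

Shortest distances from SW31:
SW31: 0
SW20: 3  (via SW31)
SW22: 5  (via SW20)
SW15: 11  (via SW22)
SW7: 15  (via SW22)
SW38: 17  (via SW7)
SW13: 17  (via SW7)
Shortest route: SW31–SW20–SW22–SW7–SW13 = 17 ms.

17 ms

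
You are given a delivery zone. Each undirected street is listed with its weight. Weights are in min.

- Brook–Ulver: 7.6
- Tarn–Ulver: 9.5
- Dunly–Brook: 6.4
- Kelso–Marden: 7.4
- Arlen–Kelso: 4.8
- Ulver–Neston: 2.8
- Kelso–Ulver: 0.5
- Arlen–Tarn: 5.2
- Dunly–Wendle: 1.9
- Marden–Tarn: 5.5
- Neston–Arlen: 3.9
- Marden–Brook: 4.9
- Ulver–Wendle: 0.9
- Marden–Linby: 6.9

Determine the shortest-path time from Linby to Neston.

Enumerating some paths:
Linby → Marden → Kelso → Arlen → Neston: 6.9+7.4+4.8+3.9 = 23
Linby → Marden → Tarn → Arlen → Neston: 6.9+5.5+5.2+3.9 = 21.5
Linby → Marden → Brook → Ulver → Neston: 6.9+4.9+7.6+2.8 = 22.2
Linby → Marden → Kelso → Ulver → Neston: 6.9+7.4+0.5+2.8 = 17.6
Cheapest is Linby → Marden → Kelso → Ulver → Neston at 17.6 min.

17.6 min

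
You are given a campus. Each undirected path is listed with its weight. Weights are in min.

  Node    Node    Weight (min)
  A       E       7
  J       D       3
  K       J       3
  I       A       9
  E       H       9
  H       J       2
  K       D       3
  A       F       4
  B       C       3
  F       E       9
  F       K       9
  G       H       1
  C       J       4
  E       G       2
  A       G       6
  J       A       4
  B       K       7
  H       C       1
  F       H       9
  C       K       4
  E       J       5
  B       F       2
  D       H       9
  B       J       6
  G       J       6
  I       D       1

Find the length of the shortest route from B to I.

10 min

Shortest distances from B:
B: 0
F: 2  (via B)
C: 3  (via B)
H: 4  (via C)
G: 5  (via H)
A: 6  (via F)
J: 6  (via B)
E: 7  (via G)
K: 7  (via B)
D: 9  (via J)
I: 10  (via D)
Shortest route: B–J–D–I = 10 min.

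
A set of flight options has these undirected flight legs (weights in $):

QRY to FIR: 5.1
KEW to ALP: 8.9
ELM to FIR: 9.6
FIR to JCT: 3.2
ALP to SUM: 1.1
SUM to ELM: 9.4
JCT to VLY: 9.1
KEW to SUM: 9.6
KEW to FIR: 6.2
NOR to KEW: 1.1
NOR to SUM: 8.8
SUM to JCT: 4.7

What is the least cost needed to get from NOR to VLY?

Candidate routes:
NOR–KEW–FIR–JCT–VLY: 1.1+6.2+3.2+9.1 = 19.6
NOR–KEW–ALP–SUM–JCT–VLY: 1.1+8.9+1.1+4.7+9.1 = 24.9
NOR–KEW–SUM–JCT–VLY: 1.1+9.6+4.7+9.1 = 24.5
NOR–SUM–JCT–VLY: 8.8+4.7+9.1 = 22.6
The minimum is $19.6 via NOR–KEW–FIR–JCT–VLY.

$19.6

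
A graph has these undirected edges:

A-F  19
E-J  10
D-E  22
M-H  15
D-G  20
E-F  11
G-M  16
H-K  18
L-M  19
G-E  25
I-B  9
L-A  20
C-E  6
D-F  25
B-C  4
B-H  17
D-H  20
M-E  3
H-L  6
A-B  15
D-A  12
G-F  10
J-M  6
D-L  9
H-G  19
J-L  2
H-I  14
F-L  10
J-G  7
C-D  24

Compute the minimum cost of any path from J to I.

Shortest distances from J:
J: 0
L: 2  (via J)
M: 6  (via J)
G: 7  (via J)
H: 8  (via L)
E: 9  (via M)
D: 11  (via L)
F: 12  (via L)
C: 15  (via E)
B: 19  (via C)
A: 22  (via L)
I: 22  (via H)
Shortest route: J → L → H → I = 22.

22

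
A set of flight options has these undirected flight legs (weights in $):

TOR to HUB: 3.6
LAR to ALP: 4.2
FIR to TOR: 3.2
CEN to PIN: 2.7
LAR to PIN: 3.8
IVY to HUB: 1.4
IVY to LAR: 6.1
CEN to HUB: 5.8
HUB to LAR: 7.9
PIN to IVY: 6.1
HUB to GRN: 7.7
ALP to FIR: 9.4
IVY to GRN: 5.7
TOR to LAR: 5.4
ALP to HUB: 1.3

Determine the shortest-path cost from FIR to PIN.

Settle nodes by increasing distance from FIR:
FIR: 0
TOR: 3.2  (via FIR)
HUB: 6.8  (via TOR)
ALP: 8.1  (via HUB)
IVY: 8.2  (via HUB)
LAR: 8.6  (via TOR)
PIN: 12.4  (via LAR)
Shortest route: FIR → TOR → LAR → PIN = $12.4.

$12.4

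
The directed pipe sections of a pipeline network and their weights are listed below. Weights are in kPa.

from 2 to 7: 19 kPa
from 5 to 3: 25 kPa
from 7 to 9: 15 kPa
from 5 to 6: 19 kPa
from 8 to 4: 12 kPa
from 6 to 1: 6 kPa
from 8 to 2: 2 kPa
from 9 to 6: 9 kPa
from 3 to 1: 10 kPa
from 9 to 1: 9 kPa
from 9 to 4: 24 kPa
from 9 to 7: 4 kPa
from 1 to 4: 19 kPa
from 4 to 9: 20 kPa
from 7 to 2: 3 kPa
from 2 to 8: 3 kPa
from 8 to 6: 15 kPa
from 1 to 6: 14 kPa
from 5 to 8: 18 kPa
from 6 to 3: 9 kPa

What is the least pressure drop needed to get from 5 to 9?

50 kPa

Enumerating some paths:
5–8–4–9: 18+12+20 = 50
5–8–2–7–9: 18+2+19+15 = 54
The minimum is 50 kPa via 5–8–4–9.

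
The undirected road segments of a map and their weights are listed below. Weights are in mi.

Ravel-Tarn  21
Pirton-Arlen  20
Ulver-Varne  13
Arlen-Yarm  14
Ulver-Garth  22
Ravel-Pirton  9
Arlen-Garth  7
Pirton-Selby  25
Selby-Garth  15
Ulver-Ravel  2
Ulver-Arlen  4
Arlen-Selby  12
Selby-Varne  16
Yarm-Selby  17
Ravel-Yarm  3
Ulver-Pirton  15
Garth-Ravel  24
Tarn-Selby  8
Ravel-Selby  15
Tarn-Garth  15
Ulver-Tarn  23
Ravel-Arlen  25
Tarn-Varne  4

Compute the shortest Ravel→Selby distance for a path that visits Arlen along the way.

18 mi

Shortest Ravel→Arlen: Ravel → Ulver → Arlen = 6
Shortest Arlen→Selby: Arlen → Selby = 12
Total via Arlen: 6 + 12 = 18 mi.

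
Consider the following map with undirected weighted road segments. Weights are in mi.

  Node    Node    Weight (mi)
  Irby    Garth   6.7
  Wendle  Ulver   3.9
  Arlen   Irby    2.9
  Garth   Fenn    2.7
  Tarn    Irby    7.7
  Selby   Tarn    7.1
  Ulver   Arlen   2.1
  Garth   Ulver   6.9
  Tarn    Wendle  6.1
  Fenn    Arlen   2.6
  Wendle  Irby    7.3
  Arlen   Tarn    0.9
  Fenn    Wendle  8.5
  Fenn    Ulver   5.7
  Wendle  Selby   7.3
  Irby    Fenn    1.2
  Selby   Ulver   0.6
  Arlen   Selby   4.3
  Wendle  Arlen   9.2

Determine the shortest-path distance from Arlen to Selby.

2.7 mi

Shortest distances from Arlen:
Arlen: 0
Tarn: 0.9  (via Arlen)
Ulver: 2.1  (via Arlen)
Fenn: 2.6  (via Arlen)
Selby: 2.7  (via Ulver)
Shortest route: Arlen–Ulver–Selby = 2.7 mi.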